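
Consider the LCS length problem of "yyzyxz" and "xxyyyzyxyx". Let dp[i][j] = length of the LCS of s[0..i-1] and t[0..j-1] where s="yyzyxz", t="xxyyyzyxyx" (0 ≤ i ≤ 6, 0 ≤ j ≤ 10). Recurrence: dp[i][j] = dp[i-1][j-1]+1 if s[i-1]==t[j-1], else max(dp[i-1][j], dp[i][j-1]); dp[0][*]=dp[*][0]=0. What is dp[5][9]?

   ''  x  x  y  y  y  z  y  x  y  x
''  0  0  0  0  0  0  0  0  0  0  0
 y  0  0  0  1  1  1  1  1  1  1  1
 y  0  0  0  1  2  2  2  2  2  2  2
 z  0  0  0  1  2  2  3  3  3  3  3
 y  0  0  0  1  2  3  3  4  4  4  4
 x  0  1  1  1  2  3  3  4  5  5  5
 z  0  1  1  1  2  3  4  4  5  5  5

5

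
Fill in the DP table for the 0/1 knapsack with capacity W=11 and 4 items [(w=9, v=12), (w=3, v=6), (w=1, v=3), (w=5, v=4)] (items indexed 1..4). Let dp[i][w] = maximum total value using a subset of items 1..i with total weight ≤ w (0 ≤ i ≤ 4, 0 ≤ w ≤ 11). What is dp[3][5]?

9

i\w   0   1   2   3   4   5   6   7   8   9  10  11
  0   0   0   0   0   0   0   0   0   0   0   0   0
  1   0   0   0   0   0   0   0   0   0  12  12  12
  2   0   0   0   6   6   6   6   6   6  12  12  12
  3   0   3   3   6   9   9   9   9   9  12  15  15
  4   0   3   3   6   9   9   9   9  10  13  15  15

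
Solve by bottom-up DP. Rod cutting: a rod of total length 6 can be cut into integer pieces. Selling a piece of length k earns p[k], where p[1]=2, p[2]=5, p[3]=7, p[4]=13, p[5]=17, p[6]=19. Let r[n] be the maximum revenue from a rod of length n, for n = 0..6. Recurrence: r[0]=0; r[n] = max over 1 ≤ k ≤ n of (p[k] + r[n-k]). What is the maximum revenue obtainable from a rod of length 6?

19

   n    0    1    2    3    4    5    6
r[n]    0    2    5    7   13   17   19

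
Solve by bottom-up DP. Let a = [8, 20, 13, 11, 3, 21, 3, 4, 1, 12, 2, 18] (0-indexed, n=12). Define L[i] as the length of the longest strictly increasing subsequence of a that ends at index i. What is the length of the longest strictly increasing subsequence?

4

   i    0    1    2    3    4    5    6    7    8    9   10   11
a[i]    8   20   13   11    3   21    3    4    1   12    2   18
L[i]    1    2    2    2    1    3    1    2    1    3    2    4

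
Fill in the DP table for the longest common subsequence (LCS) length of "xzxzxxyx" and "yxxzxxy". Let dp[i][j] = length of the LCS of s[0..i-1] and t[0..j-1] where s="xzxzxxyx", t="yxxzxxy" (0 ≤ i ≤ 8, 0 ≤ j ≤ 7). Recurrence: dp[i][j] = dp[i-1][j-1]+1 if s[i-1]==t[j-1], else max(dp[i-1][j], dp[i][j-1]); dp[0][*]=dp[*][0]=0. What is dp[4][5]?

   ''  y  x  x  z  x  x  y
''  0  0  0  0  0  0  0  0
 x  0  0  1  1  1  1  1  1
 z  0  0  1  1  2  2  2  2
 x  0  0  1  2  2  3  3  3
 z  0  0  1  2  3  3  3  3
 x  0  0  1  2  3  4  4  4
 x  0  0  1  2  3  4  5  5
 y  0  1  1  2  3  4  5  6
 x  0  1  2  2  3  4  5  6

3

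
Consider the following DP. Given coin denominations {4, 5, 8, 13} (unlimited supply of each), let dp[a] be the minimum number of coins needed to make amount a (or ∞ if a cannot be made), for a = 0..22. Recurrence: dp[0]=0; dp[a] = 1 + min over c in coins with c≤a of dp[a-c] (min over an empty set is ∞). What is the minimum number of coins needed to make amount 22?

 a  0  1  2  3  4  5  6  7  8  9 10 11 12 13 14 15 16 17 18 19 20 21 22
dp  0  -  -  -  1  1  -  -  1  2  2  -  2  1  3  3  2  2  2  4  3  2  3
(- denotes ∞ / unreachable)

3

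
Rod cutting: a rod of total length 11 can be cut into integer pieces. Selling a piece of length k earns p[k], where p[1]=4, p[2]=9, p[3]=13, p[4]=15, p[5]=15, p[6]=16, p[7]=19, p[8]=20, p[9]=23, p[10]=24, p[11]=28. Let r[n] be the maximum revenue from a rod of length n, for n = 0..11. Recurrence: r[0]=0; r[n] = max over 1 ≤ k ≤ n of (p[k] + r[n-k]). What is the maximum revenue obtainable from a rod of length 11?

   n    0    1    2    3    4    5    6    7    8    9   10   11
r[n]    0    4    9   13   18   22   27   31   36   40   45   49

49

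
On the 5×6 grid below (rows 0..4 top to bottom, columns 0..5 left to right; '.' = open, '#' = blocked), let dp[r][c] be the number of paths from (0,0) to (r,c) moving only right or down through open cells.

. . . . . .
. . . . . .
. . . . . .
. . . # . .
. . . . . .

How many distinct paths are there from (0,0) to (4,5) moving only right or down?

66

r\c   0   1   2   3   4   5
  0   1   1   1   1   1   1
  1   1   2   3   4   5   6
  2   1   3   6  10  15  21
  3   1   4  10   0  15  36
  4   1   5  15  15  30  66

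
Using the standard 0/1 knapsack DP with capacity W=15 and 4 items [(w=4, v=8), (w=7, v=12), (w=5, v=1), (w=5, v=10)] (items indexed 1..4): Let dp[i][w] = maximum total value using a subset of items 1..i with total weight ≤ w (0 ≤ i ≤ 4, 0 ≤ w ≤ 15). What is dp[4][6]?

i\w   0   1   2   3   4   5   6   7   8   9  10  11  12  13  14  15
  0   0   0   0   0   0   0   0   0   0   0   0   0   0   0   0   0
  1   0   0   0   0   8   8   8   8   8   8   8   8   8   8   8   8
  2   0   0   0   0   8   8   8  12  12  12  12  20  20  20  20  20
  3   0   0   0   0   8   8   8  12  12  12  12  20  20  20  20  20
  4   0   0   0   0   8  10  10  12  12  18  18  20  22  22  22  22

10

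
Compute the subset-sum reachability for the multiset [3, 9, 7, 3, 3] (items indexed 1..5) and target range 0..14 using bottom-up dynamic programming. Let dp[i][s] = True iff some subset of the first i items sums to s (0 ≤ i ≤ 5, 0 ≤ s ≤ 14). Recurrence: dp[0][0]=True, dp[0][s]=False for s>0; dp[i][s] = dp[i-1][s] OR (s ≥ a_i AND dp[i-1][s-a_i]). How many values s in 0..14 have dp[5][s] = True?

8

i\s   0   1   2   3   4   5   6   7   8   9  10  11  12  13  14
  0   T   F   F   F   F   F   F   F   F   F   F   F   F   F   F
  1   T   F   F   T   F   F   F   F   F   F   F   F   F   F   F
  2   T   F   F   T   F   F   F   F   F   T   F   F   T   F   F
  3   T   F   F   T   F   F   F   T   F   T   T   F   T   F   F
  4   T   F   F   T   F   F   T   T   F   T   T   F   T   T   F
  5   T   F   F   T   F   F   T   T   F   T   T   F   T   T   F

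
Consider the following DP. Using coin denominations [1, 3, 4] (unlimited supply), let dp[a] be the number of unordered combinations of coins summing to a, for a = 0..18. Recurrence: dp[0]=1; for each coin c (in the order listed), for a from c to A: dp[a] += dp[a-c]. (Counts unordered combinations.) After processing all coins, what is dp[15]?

after  coin     0     1     2     3     4     5     6     7     8     9    10    11    12    13    14    15    16    17    18
          1     1     1     1     1     1     1     1     1     1     1     1     1     1     1     1     1     1     1     1
          3     1     1     1     2     2     2     3     3     3     4     4     4     5     5     5     6     6     6     7
          4     1     1     1     2     3     3     4     5     6     7     8     9    11    12    13    15    17    18    20

15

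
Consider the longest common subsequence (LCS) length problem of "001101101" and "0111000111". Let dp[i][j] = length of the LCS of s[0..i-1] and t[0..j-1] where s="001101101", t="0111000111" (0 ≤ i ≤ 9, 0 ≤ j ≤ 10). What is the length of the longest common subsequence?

7

   ''  0  1  1  1  0  0  0  1  1  1
''  0  0  0  0  0  0  0  0  0  0  0
 0  0  1  1  1  1  1  1  1  1  1  1
 0  0  1  1  1  1  2  2  2  2  2  2
 1  0  1  2  2  2  2  2  2  3  3  3
 1  0  1  2  3  3  3  3  3  3  4  4
 0  0  1  2  3  3  4  4  4  4  4  4
 1  0  1  2  3  4  4  4  4  5  5  5
 1  0  1  2  3  4  4  4  4  5  6  6
 0  0  1  2  3  4  5  5  5  5  6  6
 1  0  1  2  3  4  5  5  5  6  6  7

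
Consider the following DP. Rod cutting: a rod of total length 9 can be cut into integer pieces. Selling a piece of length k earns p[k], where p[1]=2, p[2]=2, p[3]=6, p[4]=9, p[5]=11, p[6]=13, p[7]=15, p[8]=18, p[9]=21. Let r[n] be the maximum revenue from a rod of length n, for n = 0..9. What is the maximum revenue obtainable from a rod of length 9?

21

   n    0    1    2    3    4    5    6    7    8    9
r[n]    0    2    4    6    9   11   13   15   18   21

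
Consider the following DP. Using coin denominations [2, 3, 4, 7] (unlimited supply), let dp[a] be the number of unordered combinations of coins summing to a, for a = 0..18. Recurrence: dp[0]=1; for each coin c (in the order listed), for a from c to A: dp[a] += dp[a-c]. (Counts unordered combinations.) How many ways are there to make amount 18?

18

after  coin     0     1     2     3     4     5     6     7     8     9    10    11    12    13    14    15    16    17    18
          2     1     0     1     0     1     0     1     0     1     0     1     0     1     0     1     0     1     0     1
          3     1     0     1     1     1     1     2     1     2     2     2     2     3     2     3     3     3     3     4
          4     1     0     1     1     2     1     3     2     4     3     5     4     7     5     8     7    10     8    12
          7     1     0     1     1     2     1     3     3     4     4     6     6     8     8    11    11    14    14    18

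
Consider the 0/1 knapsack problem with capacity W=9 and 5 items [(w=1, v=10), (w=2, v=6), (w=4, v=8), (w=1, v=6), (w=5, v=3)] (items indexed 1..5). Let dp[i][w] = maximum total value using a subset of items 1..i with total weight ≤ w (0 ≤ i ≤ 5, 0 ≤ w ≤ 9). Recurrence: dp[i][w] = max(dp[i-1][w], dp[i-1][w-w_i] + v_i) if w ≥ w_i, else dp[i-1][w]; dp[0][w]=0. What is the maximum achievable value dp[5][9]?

i\w   0   1   2   3   4   5   6   7   8   9
  0   0   0   0   0   0   0   0   0   0   0
  1   0  10  10  10  10  10  10  10  10  10
  2   0  10  10  16  16  16  16  16  16  16
  3   0  10  10  16  16  18  18  24  24  24
  4   0  10  16  16  22  22  24  24  30  30
  5   0  10  16  16  22  22  24  24  30  30

30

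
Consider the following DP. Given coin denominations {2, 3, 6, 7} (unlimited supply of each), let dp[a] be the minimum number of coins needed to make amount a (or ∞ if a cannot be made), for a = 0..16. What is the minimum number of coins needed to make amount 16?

 a  0  1  2  3  4  5  6  7  8  9 10 11 12 13 14 15 16
dp  0  -  1  1  2  2  1  1  2  2  2  3  2  2  2  3  3
(- denotes ∞ / unreachable)

3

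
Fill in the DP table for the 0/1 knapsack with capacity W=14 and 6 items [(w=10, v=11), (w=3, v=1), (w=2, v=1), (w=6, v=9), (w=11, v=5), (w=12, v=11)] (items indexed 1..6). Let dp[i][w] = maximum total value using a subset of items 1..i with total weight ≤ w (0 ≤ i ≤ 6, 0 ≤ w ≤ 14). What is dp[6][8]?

10

i\w   0   1   2   3   4   5   6   7   8   9  10  11  12  13  14
  0   0   0   0   0   0   0   0   0   0   0   0   0   0   0   0
  1   0   0   0   0   0   0   0   0   0   0  11  11  11  11  11
  2   0   0   0   1   1   1   1   1   1   1  11  11  11  12  12
  3   0   0   1   1   1   2   2   2   2   2  11  11  12  12  12
  4   0   0   1   1   1   2   9   9  10  10  11  11  12  12  12
  5   0   0   1   1   1   2   9   9  10  10  11  11  12  12  12
  6   0   0   1   1   1   2   9   9  10  10  11  11  12  12  12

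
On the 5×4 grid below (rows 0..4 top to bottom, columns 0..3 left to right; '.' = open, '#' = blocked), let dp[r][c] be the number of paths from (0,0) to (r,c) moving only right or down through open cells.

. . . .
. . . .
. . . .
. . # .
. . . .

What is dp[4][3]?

15

r\c   0   1   2   3
  0   1   1   1   1
  1   1   2   3   4
  2   1   3   6  10
  3   1   4   0  10
  4   1   5   5  15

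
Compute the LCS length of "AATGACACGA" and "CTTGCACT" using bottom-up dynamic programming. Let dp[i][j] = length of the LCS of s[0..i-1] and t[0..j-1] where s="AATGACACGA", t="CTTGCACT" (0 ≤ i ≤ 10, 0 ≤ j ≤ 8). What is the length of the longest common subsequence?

   ''  C  T  T  G  C  A  C  T
''  0  0  0  0  0  0  0  0  0
 A  0  0  0  0  0  0  1  1  1
 A  0  0  0  0  0  0  1  1  1
 T  0  0  1  1  1  1  1  1  2
 G  0  0  1  1  2  2  2  2  2
 A  0  0  1  1  2  2  3  3  3
 C  0  1  1  1  2  3  3  4  4
 A  0  1  1  1  2  3  4  4  4
 C  0  1  1  1  2  3  4  5  5
 G  0  1  1  1  2  3  4  5  5
 A  0  1  1  1  2  3  4  5  5

5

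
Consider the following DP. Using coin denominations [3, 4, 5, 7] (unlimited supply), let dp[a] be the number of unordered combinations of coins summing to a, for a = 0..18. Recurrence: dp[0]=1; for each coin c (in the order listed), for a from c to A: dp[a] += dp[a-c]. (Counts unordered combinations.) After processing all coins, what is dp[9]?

2

after  coin     0     1     2     3     4     5     6     7     8     9    10    11    12    13    14    15    16    17    18
          3     1     0     0     1     0     0     1     0     0     1     0     0     1     0     0     1     0     0     1
          4     1     0     0     1     1     0     1     1     1     1     1     1     2     1     1     2     2     1     2
          5     1     0     0     1     1     1     1     1     2     2     2     2     3     3     3     4     4     4     5
          7     1     0     0     1     1     1     1     2     2     2     3     3     4     4     5     6     6     7     8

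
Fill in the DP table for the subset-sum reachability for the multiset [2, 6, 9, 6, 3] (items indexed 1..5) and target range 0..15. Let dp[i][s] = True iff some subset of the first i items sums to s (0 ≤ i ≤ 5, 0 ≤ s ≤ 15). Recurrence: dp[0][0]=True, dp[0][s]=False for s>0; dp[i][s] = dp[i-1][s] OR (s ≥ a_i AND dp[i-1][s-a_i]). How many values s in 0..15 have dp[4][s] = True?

i\s   0   1   2   3   4   5   6   7   8   9  10  11  12  13  14  15
  0   T   F   F   F   F   F   F   F   F   F   F   F   F   F   F   F
  1   T   F   T   F   F   F   F   F   F   F   F   F   F   F   F   F
  2   T   F   T   F   F   F   T   F   T   F   F   F   F   F   F   F
  3   T   F   T   F   F   F   T   F   T   T   F   T   F   F   F   T
  4   T   F   T   F   F   F   T   F   T   T   F   T   T   F   T   T
  5   T   F   T   T   F   T   T   F   T   T   F   T   T   F   T   T

9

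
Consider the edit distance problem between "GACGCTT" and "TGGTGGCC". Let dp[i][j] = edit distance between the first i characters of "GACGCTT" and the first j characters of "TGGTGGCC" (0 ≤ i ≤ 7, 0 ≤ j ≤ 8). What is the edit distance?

6

   ''  T  G  G  T  G  G  C  C
''  0  1  2  3  4  5  6  7  8
 G  1  1  1  2  3  4  5  6  7
 A  2  2  2  2  3  4  5  6  7
 C  3  3  3  3  3  4  5  5  6
 G  4  4  3  3  4  3  4  5  6
 C  5  5  4  4  4  4  4  4  5
 T  6  5  5  5  4  5  5  5  5
 T  7  6  6  6  5  5  6  6  6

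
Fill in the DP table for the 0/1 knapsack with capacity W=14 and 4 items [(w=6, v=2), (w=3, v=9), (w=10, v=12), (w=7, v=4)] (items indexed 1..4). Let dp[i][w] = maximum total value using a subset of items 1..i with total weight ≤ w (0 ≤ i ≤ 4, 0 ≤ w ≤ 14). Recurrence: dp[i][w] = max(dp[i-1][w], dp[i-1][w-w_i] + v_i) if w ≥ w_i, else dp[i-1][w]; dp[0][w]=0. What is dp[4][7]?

i\w   0   1   2   3   4   5   6   7   8   9  10  11  12  13  14
  0   0   0   0   0   0   0   0   0   0   0   0   0   0   0   0
  1   0   0   0   0   0   0   2   2   2   2   2   2   2   2   2
  2   0   0   0   9   9   9   9   9   9  11  11  11  11  11  11
  3   0   0   0   9   9   9   9   9   9  11  12  12  12  21  21
  4   0   0   0   9   9   9   9   9   9  11  13  13  13  21  21

9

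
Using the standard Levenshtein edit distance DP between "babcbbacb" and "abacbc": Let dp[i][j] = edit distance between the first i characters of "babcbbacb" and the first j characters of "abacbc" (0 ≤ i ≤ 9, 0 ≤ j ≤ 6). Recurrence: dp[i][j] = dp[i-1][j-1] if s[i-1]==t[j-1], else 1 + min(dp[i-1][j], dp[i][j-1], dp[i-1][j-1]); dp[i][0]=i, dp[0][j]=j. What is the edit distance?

   ''  a  b  a  c  b  c
''  0  1  2  3  4  5  6
 b  1  1  1  2  3  4  5
 a  2  1  2  1  2  3  4
 b  3  2  1  2  2  2  3
 c  4  3  2  2  2  3  2
 b  5  4  3  3  3  2  3
 b  6  5  4  4  4  3  3
 a  7  6  5  4  5  4  4
 c  8  7  6  5  4  5  4
 b  9  8  7  6  5  4  5

5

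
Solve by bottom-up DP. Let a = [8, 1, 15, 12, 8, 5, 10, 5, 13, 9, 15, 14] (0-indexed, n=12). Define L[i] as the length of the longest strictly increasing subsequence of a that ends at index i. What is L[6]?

3

   i    0    1    2    3    4    5    6    7    8    9   10   11
a[i]    8    1   15   12    8    5   10    5   13    9   15   14
L[i]    1    1    2    2    2    2    3    2    4    3    5    5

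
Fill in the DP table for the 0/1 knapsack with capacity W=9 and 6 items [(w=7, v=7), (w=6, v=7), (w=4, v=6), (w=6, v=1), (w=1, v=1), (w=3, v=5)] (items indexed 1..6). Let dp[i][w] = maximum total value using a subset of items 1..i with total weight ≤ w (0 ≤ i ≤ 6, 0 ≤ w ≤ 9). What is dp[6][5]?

i\w   0   1   2   3   4   5   6   7   8   9
  0   0   0   0   0   0   0   0   0   0   0
  1   0   0   0   0   0   0   0   7   7   7
  2   0   0   0   0   0   0   7   7   7   7
  3   0   0   0   0   6   6   7   7   7   7
  4   0   0   0   0   6   6   7   7   7   7
  5   0   1   1   1   6   7   7   8   8   8
  6   0   1   1   5   6   7   7  11  12  12

7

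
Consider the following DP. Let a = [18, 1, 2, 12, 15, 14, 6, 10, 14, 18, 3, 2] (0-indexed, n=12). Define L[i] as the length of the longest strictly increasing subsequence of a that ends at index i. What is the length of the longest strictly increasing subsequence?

6

   i    0    1    2    3    4    5    6    7    8    9   10   11
a[i]   18    1    2   12   15   14    6   10   14   18    3    2
L[i]    1    1    2    3    4    4    3    4    5    6    3    2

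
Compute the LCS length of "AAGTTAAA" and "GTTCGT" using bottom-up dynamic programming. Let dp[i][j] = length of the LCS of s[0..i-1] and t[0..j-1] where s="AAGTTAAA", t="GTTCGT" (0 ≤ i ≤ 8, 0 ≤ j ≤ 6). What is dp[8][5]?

3

   ''  G  T  T  C  G  T
''  0  0  0  0  0  0  0
 A  0  0  0  0  0  0  0
 A  0  0  0  0  0  0  0
 G  0  1  1  1  1  1  1
 T  0  1  2  2  2  2  2
 T  0  1  2  3  3  3  3
 A  0  1  2  3  3  3  3
 A  0  1  2  3  3  3  3
 A  0  1  2  3  3  3  3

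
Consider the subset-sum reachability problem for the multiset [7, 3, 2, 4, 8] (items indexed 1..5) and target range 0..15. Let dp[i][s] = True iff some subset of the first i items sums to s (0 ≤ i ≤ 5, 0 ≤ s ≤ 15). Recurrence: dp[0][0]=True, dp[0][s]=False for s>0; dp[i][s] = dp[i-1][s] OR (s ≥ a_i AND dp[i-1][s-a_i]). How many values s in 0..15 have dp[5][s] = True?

i\s   0   1   2   3   4   5   6   7   8   9  10  11  12  13  14  15
  0   T   F   F   F   F   F   F   F   F   F   F   F   F   F   F   F
  1   T   F   F   F   F   F   F   T   F   F   F   F   F   F   F   F
  2   T   F   F   T   F   F   F   T   F   F   T   F   F   F   F   F
  3   T   F   T   T   F   T   F   T   F   T   T   F   T   F   F   F
  4   T   F   T   T   T   T   T   T   F   T   T   T   T   T   T   F
  5   T   F   T   T   T   T   T   T   T   T   T   T   T   T   T   T

15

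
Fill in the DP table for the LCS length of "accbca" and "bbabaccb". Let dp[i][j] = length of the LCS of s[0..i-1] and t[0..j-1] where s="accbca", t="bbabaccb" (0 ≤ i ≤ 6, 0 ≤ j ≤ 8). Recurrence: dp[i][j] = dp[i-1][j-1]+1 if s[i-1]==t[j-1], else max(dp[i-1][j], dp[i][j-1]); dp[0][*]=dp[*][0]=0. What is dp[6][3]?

2

   ''  b  b  a  b  a  c  c  b
''  0  0  0  0  0  0  0  0  0
 a  0  0  0  1  1  1  1  1  1
 c  0  0  0  1  1  1  2  2  2
 c  0  0  0  1  1  1  2  3  3
 b  0  1  1  1  2  2  2  3  4
 c  0  1  1  1  2  2  3  3  4
 a  0  1  1  2  2  3  3  3  4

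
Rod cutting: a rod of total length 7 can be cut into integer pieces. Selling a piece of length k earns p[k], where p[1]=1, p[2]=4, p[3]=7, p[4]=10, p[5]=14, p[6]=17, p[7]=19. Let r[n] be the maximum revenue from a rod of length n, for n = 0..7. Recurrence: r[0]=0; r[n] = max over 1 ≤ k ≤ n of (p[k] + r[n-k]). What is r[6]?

   n    0    1    2    3    4    5    6    7
r[n]    0    1    4    7   10   14   17   19

17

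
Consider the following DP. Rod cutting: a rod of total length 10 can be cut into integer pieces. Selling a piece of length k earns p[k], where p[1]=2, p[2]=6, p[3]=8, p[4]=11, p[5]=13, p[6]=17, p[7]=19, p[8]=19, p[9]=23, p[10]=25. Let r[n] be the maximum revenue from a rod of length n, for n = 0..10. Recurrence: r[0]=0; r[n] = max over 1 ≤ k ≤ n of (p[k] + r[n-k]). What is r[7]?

   n    0    1    2    3    4    5    6    7    8    9   10
r[n]    0    2    6    8   12   14   18   20   24   26   30

20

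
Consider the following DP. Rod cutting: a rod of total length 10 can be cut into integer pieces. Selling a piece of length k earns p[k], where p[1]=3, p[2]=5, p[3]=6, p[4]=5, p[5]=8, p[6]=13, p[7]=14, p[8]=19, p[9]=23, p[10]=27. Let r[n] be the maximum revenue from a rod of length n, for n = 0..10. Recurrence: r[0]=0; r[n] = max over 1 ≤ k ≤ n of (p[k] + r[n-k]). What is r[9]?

27

   n    0    1    2    3    4    5    6    7    8    9   10
r[n]    0    3    6    9   12   15   18   21   24   27   30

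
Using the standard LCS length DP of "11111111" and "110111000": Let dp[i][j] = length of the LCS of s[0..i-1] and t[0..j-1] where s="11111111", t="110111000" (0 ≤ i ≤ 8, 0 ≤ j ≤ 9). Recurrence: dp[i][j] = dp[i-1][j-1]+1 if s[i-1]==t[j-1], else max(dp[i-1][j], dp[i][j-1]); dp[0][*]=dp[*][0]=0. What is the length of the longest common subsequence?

5

   ''  1  1  0  1  1  1  0  0  0
''  0  0  0  0  0  0  0  0  0  0
 1  0  1  1  1  1  1  1  1  1  1
 1  0  1  2  2  2  2  2  2  2  2
 1  0  1  2  2  3  3  3  3  3  3
 1  0  1  2  2  3  4  4  4  4  4
 1  0  1  2  2  3  4  5  5  5  5
 1  0  1  2  2  3  4  5  5  5  5
 1  0  1  2  2  3  4  5  5  5  5
 1  0  1  2  2  3  4  5  5  5  5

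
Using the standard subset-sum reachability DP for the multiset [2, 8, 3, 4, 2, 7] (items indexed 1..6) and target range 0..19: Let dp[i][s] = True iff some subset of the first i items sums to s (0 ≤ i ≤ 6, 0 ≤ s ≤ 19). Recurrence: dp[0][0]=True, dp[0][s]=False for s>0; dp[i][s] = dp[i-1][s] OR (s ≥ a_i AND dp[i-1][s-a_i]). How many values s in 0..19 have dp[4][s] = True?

16

i\s   0   1   2   3   4   5   6   7   8   9  10  11  12  13  14  15  16  17  18  19
  0   T   F   F   F   F   F   F   F   F   F   F   F   F   F   F   F   F   F   F   F
  1   T   F   T   F   F   F   F   F   F   F   F   F   F   F   F   F   F   F   F   F
  2   T   F   T   F   F   F   F   F   T   F   T   F   F   F   F   F   F   F   F   F
  3   T   F   T   T   F   T   F   F   T   F   T   T   F   T   F   F   F   F   F   F
  4   T   F   T   T   T   T   T   T   T   T   T   T   T   T   T   T   F   T   F   F
  5   T   F   T   T   T   T   T   T   T   T   T   T   T   T   T   T   T   T   F   T
  6   T   F   T   T   T   T   T   T   T   T   T   T   T   T   T   T   T   T   T   T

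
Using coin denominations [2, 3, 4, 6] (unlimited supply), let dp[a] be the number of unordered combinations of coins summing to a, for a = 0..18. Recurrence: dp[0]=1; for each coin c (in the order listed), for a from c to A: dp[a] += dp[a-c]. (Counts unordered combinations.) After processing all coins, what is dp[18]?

after  coin     0     1     2     3     4     5     6     7     8     9    10    11    12    13    14    15    16    17    18
          2     1     0     1     0     1     0     1     0     1     0     1     0     1     0     1     0     1     0     1
          3     1     0     1     1     1     1     2     1     2     2     2     2     3     2     3     3     3     3     4
          4     1     0     1     1     2     1     3     2     4     3     5     4     7     5     8     7    10     8    12
          6     1     0     1     1     2     1     4     2     5     4     7     5    11     7    13    11    17    13    23

23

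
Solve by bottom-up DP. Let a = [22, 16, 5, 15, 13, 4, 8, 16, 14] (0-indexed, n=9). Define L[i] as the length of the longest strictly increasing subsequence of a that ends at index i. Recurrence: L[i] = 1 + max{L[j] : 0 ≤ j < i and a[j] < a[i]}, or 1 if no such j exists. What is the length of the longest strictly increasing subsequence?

3

   i    0    1    2    3    4    5    6    7    8
a[i]   22   16    5   15   13    4    8   16   14
L[i]    1    1    1    2    2    1    2    3    3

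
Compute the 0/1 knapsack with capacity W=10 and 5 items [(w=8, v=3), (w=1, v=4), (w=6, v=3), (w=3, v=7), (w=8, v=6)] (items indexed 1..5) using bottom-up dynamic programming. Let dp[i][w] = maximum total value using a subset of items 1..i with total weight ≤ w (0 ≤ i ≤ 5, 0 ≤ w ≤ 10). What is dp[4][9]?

11

i\w   0   1   2   3   4   5   6   7   8   9  10
  0   0   0   0   0   0   0   0   0   0   0   0
  1   0   0   0   0   0   0   0   0   3   3   3
  2   0   4   4   4   4   4   4   4   4   7   7
  3   0   4   4   4   4   4   4   7   7   7   7
  4   0   4   4   7  11  11  11  11  11  11  14
  5   0   4   4   7  11  11  11  11  11  11  14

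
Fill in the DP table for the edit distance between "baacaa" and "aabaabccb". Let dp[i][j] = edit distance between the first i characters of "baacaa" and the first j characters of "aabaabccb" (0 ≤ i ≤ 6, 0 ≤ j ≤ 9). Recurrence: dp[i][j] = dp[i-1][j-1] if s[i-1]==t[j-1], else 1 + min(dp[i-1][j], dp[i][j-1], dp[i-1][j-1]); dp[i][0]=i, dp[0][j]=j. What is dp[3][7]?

   ''  a  a  b  a  a  b  c  c  b
''  0  1  2  3  4  5  6  7  8  9
 b  1  1  2  2  3  4  5  6  7  8
 a  2  1  1  2  2  3  4  5  6  7
 a  3  2  1  2  2  2  3  4  5  6
 c  4  3  2  2  3  3  3  3  4  5
 a  5  4  3  3  2  3  4  4  4  5
 a  6  5  4  4  3  2  3  4  5  5

4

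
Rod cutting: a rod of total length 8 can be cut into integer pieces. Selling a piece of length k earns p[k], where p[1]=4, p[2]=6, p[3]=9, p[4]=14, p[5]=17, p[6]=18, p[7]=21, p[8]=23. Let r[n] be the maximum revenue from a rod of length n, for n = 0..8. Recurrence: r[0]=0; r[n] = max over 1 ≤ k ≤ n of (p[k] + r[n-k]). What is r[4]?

16

   n    0    1    2    3    4    5    6    7    8
r[n]    0    4    8   12   16   20   24   28   32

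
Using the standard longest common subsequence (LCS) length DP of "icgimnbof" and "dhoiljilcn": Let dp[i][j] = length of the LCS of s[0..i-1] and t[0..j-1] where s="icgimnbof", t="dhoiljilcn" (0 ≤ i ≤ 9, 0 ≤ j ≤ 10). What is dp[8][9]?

2

   ''  d  h  o  i  l  j  i  l  c  n
''  0  0  0  0  0  0  0  0  0  0  0
 i  0  0  0  0  1  1  1  1  1  1  1
 c  0  0  0  0  1  1  1  1  1  2  2
 g  0  0  0  0  1  1  1  1  1  2  2
 i  0  0  0  0  1  1  1  2  2  2  2
 m  0  0  0  0  1  1  1  2  2  2  2
 n  0  0  0  0  1  1  1  2  2  2  3
 b  0  0  0  0  1  1  1  2  2  2  3
 o  0  0  0  1  1  1  1  2  2  2  3
 f  0  0  0  1  1  1  1  2  2  2  3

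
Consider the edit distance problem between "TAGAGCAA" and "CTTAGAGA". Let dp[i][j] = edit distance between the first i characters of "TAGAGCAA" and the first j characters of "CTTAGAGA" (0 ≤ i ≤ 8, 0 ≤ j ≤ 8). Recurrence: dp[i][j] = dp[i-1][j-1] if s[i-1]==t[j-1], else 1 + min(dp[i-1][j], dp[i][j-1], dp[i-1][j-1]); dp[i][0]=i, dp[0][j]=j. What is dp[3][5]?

2

   ''  C  T  T  A  G  A  G  A
''  0  1  2  3  4  5  6  7  8
 T  1  1  1  2  3  4  5  6  7
 A  2  2  2  2  2  3  4  5  6
 G  3  3  3  3  3  2  3  4  5
 A  4  4  4  4  3  3  2  3  4
 G  5  5  5  5  4  3  3  2  3
 C  6  5  6  6  5  4  4  3  3
 A  7  6  6  7  6  5  4  4  3
 A  8  7  7  7  7  6  5  5  4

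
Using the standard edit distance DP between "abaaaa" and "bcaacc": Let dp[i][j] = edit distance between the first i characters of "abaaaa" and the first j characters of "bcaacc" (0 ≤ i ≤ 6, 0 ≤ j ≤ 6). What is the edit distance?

4

   ''  b  c  a  a  c  c
''  0  1  2  3  4  5  6
 a  1  1  2  2  3  4  5
 b  2  1  2  3  3  4  5
 a  3  2  2  2  3  4  5
 a  4  3  3  2  2  3  4
 a  5  4  4  3  2  3  4
 a  6  5  5  4  3  3  4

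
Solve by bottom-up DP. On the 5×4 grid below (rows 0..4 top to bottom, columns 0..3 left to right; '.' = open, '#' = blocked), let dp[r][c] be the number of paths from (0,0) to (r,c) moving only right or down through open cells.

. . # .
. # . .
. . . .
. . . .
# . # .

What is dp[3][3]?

r\c   0   1   2   3
  0   1   1   0   0
  1   1   0   0   0
  2   1   1   1   1
  3   1   2   3   4
  4   0   2   0   4

4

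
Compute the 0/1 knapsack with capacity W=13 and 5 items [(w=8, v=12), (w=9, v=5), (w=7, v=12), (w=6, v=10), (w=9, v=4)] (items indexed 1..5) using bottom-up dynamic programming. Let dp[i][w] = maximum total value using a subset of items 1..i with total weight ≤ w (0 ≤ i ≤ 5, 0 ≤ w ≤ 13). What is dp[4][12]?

i\w   0   1   2   3   4   5   6   7   8   9  10  11  12  13
  0   0   0   0   0   0   0   0   0   0   0   0   0   0   0
  1   0   0   0   0   0   0   0   0  12  12  12  12  12  12
  2   0   0   0   0   0   0   0   0  12  12  12  12  12  12
  3   0   0   0   0   0   0   0  12  12  12  12  12  12  12
  4   0   0   0   0   0   0  10  12  12  12  12  12  12  22
  5   0   0   0   0   0   0  10  12  12  12  12  12  12  22

12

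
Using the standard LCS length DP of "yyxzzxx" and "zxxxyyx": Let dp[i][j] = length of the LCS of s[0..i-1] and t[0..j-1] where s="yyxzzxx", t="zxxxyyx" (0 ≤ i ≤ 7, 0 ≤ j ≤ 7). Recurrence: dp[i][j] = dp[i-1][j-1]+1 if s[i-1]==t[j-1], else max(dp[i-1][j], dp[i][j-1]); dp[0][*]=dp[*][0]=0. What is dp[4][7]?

   ''  z  x  x  x  y  y  x
''  0  0  0  0  0  0  0  0
 y  0  0  0  0  0  1  1  1
 y  0  0  0  0  0  1  2  2
 x  0  0  1  1  1  1  2  3
 z  0  1  1  1  1  1  2  3
 z  0  1  1  1  1  1  2  3
 x  0  1  2  2  2  2  2  3
 x  0  1  2  3  3  3  3  3

3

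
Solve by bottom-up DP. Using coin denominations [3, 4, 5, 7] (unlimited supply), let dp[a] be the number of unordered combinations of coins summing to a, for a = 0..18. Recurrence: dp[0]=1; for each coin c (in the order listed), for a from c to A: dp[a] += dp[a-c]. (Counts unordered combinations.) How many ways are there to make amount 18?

8

after  coin     0     1     2     3     4     5     6     7     8     9    10    11    12    13    14    15    16    17    18
          3     1     0     0     1     0     0     1     0     0     1     0     0     1     0     0     1     0     0     1
          4     1     0     0     1     1     0     1     1     1     1     1     1     2     1     1     2     2     1     2
          5     1     0     0     1     1     1     1     1     2     2     2     2     3     3     3     4     4     4     5
          7     1     0     0     1     1     1     1     2     2     2     3     3     4     4     5     6     6     7     8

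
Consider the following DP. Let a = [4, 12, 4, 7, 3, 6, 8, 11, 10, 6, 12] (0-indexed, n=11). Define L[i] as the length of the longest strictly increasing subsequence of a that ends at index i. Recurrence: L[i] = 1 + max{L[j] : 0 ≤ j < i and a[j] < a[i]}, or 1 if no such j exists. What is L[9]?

   i    0    1    2    3    4    5    6    7    8    9   10
a[i]    4   12    4    7    3    6    8   11   10    6   12
L[i]    1    2    1    2    1    2    3    4    4    2    5

2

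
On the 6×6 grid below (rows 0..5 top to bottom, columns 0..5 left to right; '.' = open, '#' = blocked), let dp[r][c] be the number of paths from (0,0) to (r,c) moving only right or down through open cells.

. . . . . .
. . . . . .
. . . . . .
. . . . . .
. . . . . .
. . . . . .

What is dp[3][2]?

10

r\c   0   1   2   3   4   5
  0   1   1   1   1   1   1
  1   1   2   3   4   5   6
  2   1   3   6  10  15  21
  3   1   4  10  20  35  56
  4   1   5  15  35  70 126
  5   1   6  21  56 126 252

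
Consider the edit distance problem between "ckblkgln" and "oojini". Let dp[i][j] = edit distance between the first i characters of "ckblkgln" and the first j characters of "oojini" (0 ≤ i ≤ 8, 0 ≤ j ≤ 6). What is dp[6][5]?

6

   ''  o  o  j  i  n  i
''  0  1  2  3  4  5  6
 c  1  1  2  3  4  5  6
 k  2  2  2  3  4  5  6
 b  3  3  3  3  4  5  6
 l  4  4  4  4  4  5  6
 k  5  5  5  5  5  5  6
 g  6  6  6  6  6  6  6
 l  7  7  7  7  7  7  7
 n  8  8  8  8  8  7  8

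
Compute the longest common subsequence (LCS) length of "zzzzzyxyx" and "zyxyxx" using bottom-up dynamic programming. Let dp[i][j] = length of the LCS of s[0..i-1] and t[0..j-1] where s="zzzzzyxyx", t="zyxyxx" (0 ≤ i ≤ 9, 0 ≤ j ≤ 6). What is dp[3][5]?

   ''  z  y  x  y  x  x
''  0  0  0  0  0  0  0
 z  0  1  1  1  1  1  1
 z  0  1  1  1  1  1  1
 z  0  1  1  1  1  1  1
 z  0  1  1  1  1  1  1
 z  0  1  1  1  1  1  1
 y  0  1  2  2  2  2  2
 x  0  1  2  3  3  3  3
 y  0  1  2  3  4  4  4
 x  0  1  2  3  4  5  5

1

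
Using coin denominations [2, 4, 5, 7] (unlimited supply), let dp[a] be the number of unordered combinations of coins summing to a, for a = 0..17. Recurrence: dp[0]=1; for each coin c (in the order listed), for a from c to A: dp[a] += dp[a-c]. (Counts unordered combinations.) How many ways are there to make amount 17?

after  coin     0     1     2     3     4     5     6     7     8     9    10    11    12    13    14    15    16    17
          2     1     0     1     0     1     0     1     0     1     0     1     0     1     0     1     0     1     0
          4     1     0     1     0     2     0     2     0     3     0     3     0     4     0     4     0     5     0
          5     1     0     1     0     2     1     2     1     3     2     4     2     5     3     6     4     7     5
          7     1     0     1     0     2     1     2     2     3     3     4     4     6     5     8     7    10     9

9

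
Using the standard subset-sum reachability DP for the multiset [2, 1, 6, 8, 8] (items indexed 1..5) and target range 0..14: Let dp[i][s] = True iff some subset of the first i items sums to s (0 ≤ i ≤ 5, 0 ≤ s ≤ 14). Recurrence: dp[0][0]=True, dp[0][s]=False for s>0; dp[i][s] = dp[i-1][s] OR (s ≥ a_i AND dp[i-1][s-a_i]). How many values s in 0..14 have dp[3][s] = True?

i\s   0   1   2   3   4   5   6   7   8   9  10  11  12  13  14
  0   T   F   F   F   F   F   F   F   F   F   F   F   F   F   F
  1   T   F   T   F   F   F   F   F   F   F   F   F   F   F   F
  2   T   T   T   T   F   F   F   F   F   F   F   F   F   F   F
  3   T   T   T   T   F   F   T   T   T   T   F   F   F   F   F
  4   T   T   T   T   F   F   T   T   T   T   T   T   F   F   T
  5   T   T   T   T   F   F   T   T   T   T   T   T   F   F   T

8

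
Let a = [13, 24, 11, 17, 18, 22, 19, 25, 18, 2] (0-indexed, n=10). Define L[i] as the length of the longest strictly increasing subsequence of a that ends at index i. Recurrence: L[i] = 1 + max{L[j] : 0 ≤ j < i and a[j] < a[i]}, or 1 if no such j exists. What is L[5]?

4

   i    0    1    2    3    4    5    6    7    8    9
a[i]   13   24   11   17   18   22   19   25   18    2
L[i]    1    2    1    2    3    4    4    5    3    1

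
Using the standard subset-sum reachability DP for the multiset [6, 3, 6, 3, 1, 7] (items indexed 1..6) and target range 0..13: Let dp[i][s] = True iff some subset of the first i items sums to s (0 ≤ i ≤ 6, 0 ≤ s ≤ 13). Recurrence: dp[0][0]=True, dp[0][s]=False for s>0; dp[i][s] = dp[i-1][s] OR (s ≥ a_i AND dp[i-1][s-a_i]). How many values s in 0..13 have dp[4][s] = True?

i\s   0   1   2   3   4   5   6   7   8   9  10  11  12  13
  0   T   F   F   F   F   F   F   F   F   F   F   F   F   F
  1   T   F   F   F   F   F   T   F   F   F   F   F   F   F
  2   T   F   F   T   F   F   T   F   F   T   F   F   F   F
  3   T   F   F   T   F   F   T   F   F   T   F   F   T   F
  4   T   F   F   T   F   F   T   F   F   T   F   F   T   F
  5   T   T   F   T   T   F   T   T   F   T   T   F   T   T
  6   T   T   F   T   T   F   T   T   T   T   T   T   T   T

5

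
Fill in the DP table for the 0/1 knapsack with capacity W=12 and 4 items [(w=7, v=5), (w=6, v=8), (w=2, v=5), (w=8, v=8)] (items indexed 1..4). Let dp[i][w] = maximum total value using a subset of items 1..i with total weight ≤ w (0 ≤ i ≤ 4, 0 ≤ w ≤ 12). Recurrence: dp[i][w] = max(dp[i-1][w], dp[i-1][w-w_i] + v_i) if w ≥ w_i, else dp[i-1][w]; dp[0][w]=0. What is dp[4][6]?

8

i\w   0   1   2   3   4   5   6   7   8   9  10  11  12
  0   0   0   0   0   0   0   0   0   0   0   0   0   0
  1   0   0   0   0   0   0   0   5   5   5   5   5   5
  2   0   0   0   0   0   0   8   8   8   8   8   8   8
  3   0   0   5   5   5   5   8   8  13  13  13  13  13
  4   0   0   5   5   5   5   8   8  13  13  13  13  13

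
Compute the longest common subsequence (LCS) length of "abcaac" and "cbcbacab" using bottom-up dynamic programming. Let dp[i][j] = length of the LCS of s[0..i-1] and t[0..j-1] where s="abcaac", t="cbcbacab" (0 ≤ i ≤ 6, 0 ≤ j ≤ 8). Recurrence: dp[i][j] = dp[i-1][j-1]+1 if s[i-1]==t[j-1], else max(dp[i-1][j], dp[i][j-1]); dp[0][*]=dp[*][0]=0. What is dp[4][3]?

   ''  c  b  c  b  a  c  a  b
''  0  0  0  0  0  0  0  0  0
 a  0  0  0  0  0  1  1  1  1
 b  0  0  1  1  1  1  1  1  2
 c  0  1  1  2  2  2  2  2  2
 a  0  1  1  2  2  3  3  3  3
 a  0  1  1  2  2  3  3  4  4
 c  0  1  1  2  2  3  4  4  4

2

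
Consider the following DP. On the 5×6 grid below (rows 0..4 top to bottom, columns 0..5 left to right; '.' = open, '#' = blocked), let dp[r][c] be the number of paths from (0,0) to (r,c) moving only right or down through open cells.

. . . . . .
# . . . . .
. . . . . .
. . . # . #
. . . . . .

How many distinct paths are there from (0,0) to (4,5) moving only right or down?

15

r\c   0   1   2   3   4   5
  0   1   1   1   1   1   1
  1   0   1   2   3   4   5
  2   0   1   3   6  10  15
  3   0   1   4   0  10   0
  4   0   1   5   5  15  15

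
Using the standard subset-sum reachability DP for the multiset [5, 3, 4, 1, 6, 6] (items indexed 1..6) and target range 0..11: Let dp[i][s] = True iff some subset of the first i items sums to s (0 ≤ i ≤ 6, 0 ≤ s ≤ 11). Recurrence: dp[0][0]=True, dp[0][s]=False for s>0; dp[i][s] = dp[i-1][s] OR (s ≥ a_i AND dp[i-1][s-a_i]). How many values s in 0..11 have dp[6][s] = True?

11

i\s   0   1   2   3   4   5   6   7   8   9  10  11
  0   T   F   F   F   F   F   F   F   F   F   F   F
  1   T   F   F   F   F   T   F   F   F   F   F   F
  2   T   F   F   T   F   T   F   F   T   F   F   F
  3   T   F   F   T   T   T   F   T   T   T   F   F
  4   T   T   F   T   T   T   T   T   T   T   T   F
  5   T   T   F   T   T   T   T   T   T   T   T   T
  6   T   T   F   T   T   T   T   T   T   T   T   T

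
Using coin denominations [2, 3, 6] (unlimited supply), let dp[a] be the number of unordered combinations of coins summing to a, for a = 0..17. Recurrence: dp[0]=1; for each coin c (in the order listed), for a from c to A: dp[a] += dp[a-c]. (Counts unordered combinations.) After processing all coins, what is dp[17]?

after  coin     0     1     2     3     4     5     6     7     8     9    10    11    12    13    14    15    16    17
          2     1     0     1     0     1     0     1     0     1     0     1     0     1     0     1     0     1     0
          3     1     0     1     1     1     1     2     1     2     2     2     2     3     2     3     3     3     3
          6     1     0     1     1     1     1     3     1     3     3     3     3     6     3     6     6     6     6

6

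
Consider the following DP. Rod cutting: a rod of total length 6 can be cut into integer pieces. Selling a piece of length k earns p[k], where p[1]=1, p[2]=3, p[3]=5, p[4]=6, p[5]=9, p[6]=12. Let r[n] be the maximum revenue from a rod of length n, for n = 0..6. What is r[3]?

5

   n    0    1    2    3    4    5    6
r[n]    0    1    3    5    6    9   12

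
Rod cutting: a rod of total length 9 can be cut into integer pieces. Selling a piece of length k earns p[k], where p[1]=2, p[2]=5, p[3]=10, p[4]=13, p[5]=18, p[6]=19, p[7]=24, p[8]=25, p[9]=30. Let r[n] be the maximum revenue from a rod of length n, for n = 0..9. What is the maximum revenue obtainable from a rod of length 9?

31

   n    0    1    2    3    4    5    6    7    8    9
r[n]    0    2    5   10   13   18   20   24   28   31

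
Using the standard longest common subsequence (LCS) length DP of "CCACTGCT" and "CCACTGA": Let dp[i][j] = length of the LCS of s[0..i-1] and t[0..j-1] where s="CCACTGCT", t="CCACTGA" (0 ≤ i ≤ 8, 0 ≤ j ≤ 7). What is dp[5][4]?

   ''  C  C  A  C  T  G  A
''  0  0  0  0  0  0  0  0
 C  0  1  1  1  1  1  1  1
 C  0  1  2  2  2  2  2  2
 A  0  1  2  3  3  3  3  3
 C  0  1  2  3  4  4  4  4
 T  0  1  2  3  4  5  5  5
 G  0  1  2  3  4  5  6  6
 C  0  1  2  3  4  5  6  6
 T  0  1  2  3  4  5  6  6

4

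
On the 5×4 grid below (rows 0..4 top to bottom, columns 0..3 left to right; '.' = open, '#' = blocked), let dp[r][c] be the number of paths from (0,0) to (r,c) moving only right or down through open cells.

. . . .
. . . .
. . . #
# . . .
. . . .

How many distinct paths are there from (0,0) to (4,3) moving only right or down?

r\c   0   1   2   3
  0   1   1   1   1
  1   1   2   3   4
  2   1   3   6   0
  3   0   3   9   9
  4   0   3  12  21

21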